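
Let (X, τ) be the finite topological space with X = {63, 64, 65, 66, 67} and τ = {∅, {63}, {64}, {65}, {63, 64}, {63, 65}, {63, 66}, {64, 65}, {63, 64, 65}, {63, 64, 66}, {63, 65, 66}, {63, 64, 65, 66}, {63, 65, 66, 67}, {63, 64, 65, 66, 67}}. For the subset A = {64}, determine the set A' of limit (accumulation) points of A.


A' = ∅

For each x ∈ X, list the open sets U ∈ τ with x ∈ U, then check whether U ∩ (A ∖ {x}) ≠ ∅ for every such U.
  x = 63: open {63} ∋ x has {63} ∩ (A ∖ {63}) = ∅, so x is NOT a limit point.
  x = 64: open {64} ∋ x has {64} ∩ (A ∖ {64}) = ∅, so x is NOT a limit point.
  x = 65: open {65} ∋ x has {65} ∩ (A ∖ {65}) = ∅, so x is NOT a limit point.
  x = 66: open {63, 66} ∋ x has {63, 66} ∩ (A ∖ {66}) = ∅, so x is NOT a limit point.
  x = 67: open {63, 65, 66, 67} ∋ x has {63, 65, 66, 67} ∩ (A ∖ {67}) = ∅, so x is NOT a limit point.
Collecting: A' = ∅.


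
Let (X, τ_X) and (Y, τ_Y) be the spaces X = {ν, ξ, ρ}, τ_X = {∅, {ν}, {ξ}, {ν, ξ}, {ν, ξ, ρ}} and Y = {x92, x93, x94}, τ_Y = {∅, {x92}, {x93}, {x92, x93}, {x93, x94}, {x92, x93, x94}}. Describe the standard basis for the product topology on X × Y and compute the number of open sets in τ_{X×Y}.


Basis B = {∅ × ∅, {ν} × {x92}, {ν} × {x93}, {ξ} × {x92}, {ξ} × {x93}, {ν} × {x92, x93}, {ν, ξ} × {x92}, {ν} × {x93, x94}, {ν, ξ} × {x93}, {ξ} × {x92, x93}, {ξ} × {x93, x94}, {ν} × {x92, x93, x94}, {ν, ξ, ρ} × {x92}, {ν, ξ, ρ} × {x93}, {ξ} × {x92, x93, x94}, {ν, ξ} × {x92, x93}, {ν, ξ} × {x93, x94}, {ν, ξ} × {x92, x93, x94}, {ν, ξ, ρ} × {x92, x93}, {ν, ξ, ρ} × {x93, x94}, {ν, ξ, ρ} × {x92, x93, x94}}; |τ_{X×Y}| = 70.

Enumerate products U × V with U ∈ τ_X, V ∈ τ_Y (deduplicated):
  ∅ × ∅ = {} (∅)
  {ν} × {x92} = {(ν,x92)}
  {ν} × {x93} = {(ν,x93)}
  {ξ} × {x92} = {(ξ,x92)}
  {ξ} × {x93} = {(ξ,x93)}
  {ν} × {x92, x93} = {(ν,x92), (ν,x93)}
  {ν, ξ} × {x92} = {(ν,x92), (ξ,x92)}
  {ν} × {x93, x94} = {(ν,x93), (ν,x94)}
  {ν, ξ} × {x93} = {(ν,x93), (ξ,x93)}
  {ξ} × {x92, x93} = {(ξ,x92), (ξ,x93)}
  {ξ} × {x93, x94} = {(ξ,x93), (ξ,x94)}
  {ν} × {x92, x93, x94} = {(ν,x92), (ν,x93), (ν,x94)}
  {ν, ξ, ρ} × {x92} = {(ν,x92), (ξ,x92), (ρ,x92)}
  {ν, ξ, ρ} × {x93} = {(ν,x93), (ξ,x93), (ρ,x93)}
  {ξ} × {x92, x93, x94} = {(ξ,x92), (ξ,x93), (ξ,x94)}
  {ν, ξ} × {x92, x93} = {(ν,x92), (ν,x93), (ξ,x92), (ξ,x93)}
  {ν, ξ} × {x93, x94} = {(ν,x93), (ν,x94), (ξ,x93), (ξ,x94)}
  {ν, ξ} × {x92, x93, x94} = {(ν,x92), (ν,x93), (ν,x94), (ξ,x92), (ξ,x93), (ξ,x94)}
  {ν, ξ, ρ} × {x92, x93} = {(ν,x92), (ν,x93), (ξ,x92), (ξ,x93), (ρ,x92), (ρ,x93)}
  {ν, ξ, ρ} × {x93, x94} = {(ν,x93), (ν,x94), (ξ,x93), (ξ,x94), (ρ,x93), (ρ,x94)}
  {ν, ξ, ρ} × {x92, x93, x94} = {(ν,x92), (ν,x93), (ν,x94), (ξ,x92), (ξ,x93), (ξ,x94), (ρ,x92), (ρ,x93), (ρ,x94)}
These 21 distinct sets form the basis B.
Close under arbitrary unions to get τ_{X×Y}; counting gives |τ_{X×Y}| = 70.


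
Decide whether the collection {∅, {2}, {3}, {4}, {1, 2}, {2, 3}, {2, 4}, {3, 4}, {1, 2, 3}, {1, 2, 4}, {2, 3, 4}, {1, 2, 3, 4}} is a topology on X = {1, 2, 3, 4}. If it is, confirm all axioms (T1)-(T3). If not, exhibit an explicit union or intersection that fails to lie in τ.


τ IS a topology on X.

Axiom (T1): ∅ ∈ τ? Yes; X ∈ τ? Yes.
Axiom (T2/T3): check pairwise unions and intersections of members of τ.
All pairwise intersections and unions checked — each lies in τ. Therefore τ satisfies (T1), (T2), (T3): it IS a topology on X.


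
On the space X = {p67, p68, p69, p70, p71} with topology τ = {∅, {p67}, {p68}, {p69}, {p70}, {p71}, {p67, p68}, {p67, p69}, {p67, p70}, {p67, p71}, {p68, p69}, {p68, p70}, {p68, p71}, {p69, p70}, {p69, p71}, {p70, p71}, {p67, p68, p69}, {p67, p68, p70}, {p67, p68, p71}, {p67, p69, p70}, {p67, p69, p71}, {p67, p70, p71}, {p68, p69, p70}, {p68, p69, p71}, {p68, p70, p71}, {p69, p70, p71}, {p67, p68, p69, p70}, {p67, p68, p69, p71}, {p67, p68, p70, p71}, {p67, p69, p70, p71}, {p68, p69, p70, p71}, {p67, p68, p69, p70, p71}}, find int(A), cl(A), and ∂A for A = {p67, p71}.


int(A) = {p67, p71}, cl(A) = {p67, p71}, ∂A = ∅.

Closed sets in (X, τ) are complements of opens:
  closed(X, τ) = {∅, {p67}, {p68}, {p69}, {p70}, {p71}, {p67, p68}, {p67, p69}, {p67, p70}, {p67, p71}, {p68, p69}, {p68, p70}, {p68, p71}, {p69, p70}, {p69, p71}, {p70, p71}, {p67, p68, p69}, {p67, p68, p70}, {p67, p68, p71}, {p67, p69, p70}, {p67, p69, p71}, {p67, p70, p71}, {p68, p69, p70}, {p68, p69, p71}, {p68, p70, p71}, {p69, p70, p71}, {p67, p68, p69, p70}, {p67, p68, p69, p71}, {p67, p68, p70, p71}, {p67, p69, p70, p71}, {p68, p69, p70, p71}, {p67, p68, p69, p70, p71}}.
int(A) = ⋃ {U ∈ τ : U ⊆ A}. Opens contained in A: ∅, {p67}, {p71}, {p67, p71}.
Taking the union of these: int(A) = {p67, p71}.
cl(A) = ⋂ {C closed : A ⊆ C}. Closed sets containing A: {p67, p71}, {p67, p68, p71}, {p67, p69, p71}, {p67, p70, p71}, {p67, p68, p69, p71}, {p67, p68, p70, p71}, {p67, p69, p70, p71}, {p67, p68, p69, p70, p71}.
Intersecting these: cl(A) = {p67, p71}.
∂A = cl(A) ∖ int(A) = {p67, p71} ∖ {p67, p71} = ∅.


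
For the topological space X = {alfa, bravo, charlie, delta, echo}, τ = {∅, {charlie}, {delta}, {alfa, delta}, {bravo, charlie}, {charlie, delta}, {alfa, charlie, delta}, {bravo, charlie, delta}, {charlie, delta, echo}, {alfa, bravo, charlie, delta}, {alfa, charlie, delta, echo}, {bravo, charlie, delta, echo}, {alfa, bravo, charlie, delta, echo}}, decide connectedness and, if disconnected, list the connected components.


(X, τ) is connected.

Find clopen sets (U ∈ τ with X ∖ U ∈ τ):
  U = ∅, X ∖ U = {alfa, bravo, charlie, delta, echo} — both open, so U is clopen.
  U = {alfa, bravo, charlie, delta, echo}, X ∖ U = ∅ — both open, so U is clopen.
Only trivial clopens (∅ and X) exist, so (X, τ) is connected.
Compute connected components by grouping points that agree on all clopens:
  component: {alfa, bravo, charlie, delta, echo}


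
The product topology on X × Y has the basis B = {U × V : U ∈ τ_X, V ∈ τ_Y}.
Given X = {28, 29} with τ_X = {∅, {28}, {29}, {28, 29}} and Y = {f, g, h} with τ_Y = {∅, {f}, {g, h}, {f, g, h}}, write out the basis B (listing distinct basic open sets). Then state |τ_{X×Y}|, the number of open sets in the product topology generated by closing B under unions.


Basis B = {∅ × ∅, {28} × {f}, {29} × {f}, {28, 29} × {f}, {28} × {g, h}, {29} × {g, h}, {28} × {f, g, h}, {29} × {f, g, h}, {28, 29} × {g, h}, {28, 29} × {f, g, h}}; |τ_{X×Y}| = 16.

Enumerate products U × V with U ∈ τ_X, V ∈ τ_Y (deduplicated):
  ∅ × ∅ = {} (∅)
  {28} × {f} = {(28,f)}
  {29} × {f} = {(29,f)}
  {28, 29} × {f} = {(28,f), (29,f)}
  {28} × {g, h} = {(28,g), (28,h)}
  {29} × {g, h} = {(29,g), (29,h)}
  {28} × {f, g, h} = {(28,f), (28,g), (28,h)}
  {29} × {f, g, h} = {(29,f), (29,g), (29,h)}
  {28, 29} × {g, h} = {(28,g), (28,h), (29,g), (29,h)}
  {28, 29} × {f, g, h} = {(28,f), (28,g), (28,h), (29,f), (29,g), (29,h)}
These 10 distinct sets form the basis B.
Close under arbitrary unions to get τ_{X×Y}; counting gives |τ_{X×Y}| = 16.


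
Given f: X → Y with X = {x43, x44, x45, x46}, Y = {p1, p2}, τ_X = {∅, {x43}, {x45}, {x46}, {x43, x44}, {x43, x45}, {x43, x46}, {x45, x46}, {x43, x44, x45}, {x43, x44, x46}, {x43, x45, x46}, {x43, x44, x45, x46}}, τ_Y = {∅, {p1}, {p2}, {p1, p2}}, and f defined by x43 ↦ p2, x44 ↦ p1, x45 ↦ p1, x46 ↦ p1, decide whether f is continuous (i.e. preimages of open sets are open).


f is NOT continuous.

Compute f^{-1}(U) for each U ∈ τ_Y:
  U = ∅: f^{-1}(U) = ∅ ∈ τ_X ✓.
  U = {p1}: f^{-1}(U) = {x44, x45, x46} ∉ τ_X ✗.
  U = {p2}: f^{-1}(U) = {x43} ∈ τ_X ✓.
  U = {p1, p2}: f^{-1}(U) = {x43, x44, x45, x46} ∈ τ_X ✓.
Found U = {p1} with f^{-1}(U) = {x44, x45, x46} not in τ_X. Therefore f is NOT continuous.


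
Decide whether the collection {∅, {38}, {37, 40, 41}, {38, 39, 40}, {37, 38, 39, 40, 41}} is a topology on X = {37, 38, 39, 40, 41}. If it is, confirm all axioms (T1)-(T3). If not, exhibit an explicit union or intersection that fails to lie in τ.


τ is NOT a topology on X.

Axiom (T1): ∅ ∈ τ? Yes; X ∈ τ? Yes.
Axiom (T2/T3): check pairwise unions and intersections of members of τ.
Counterexample for (T2): {38} ∪ {37, 40, 41} = {37, 38, 40, 41} ∉ τ. Therefore τ is NOT a topology.


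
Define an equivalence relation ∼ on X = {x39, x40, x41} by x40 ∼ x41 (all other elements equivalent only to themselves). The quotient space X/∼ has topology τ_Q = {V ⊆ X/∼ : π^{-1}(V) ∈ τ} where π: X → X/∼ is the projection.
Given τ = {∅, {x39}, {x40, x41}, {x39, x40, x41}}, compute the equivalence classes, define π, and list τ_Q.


X/∼ = {[x39], [x40=x41]}; |τ_Q| = 4.

Equivalence classes: [x39], [x40=x41].
Quotient map π: X → X/∼ sends x39 ↦ [x39], x40 ↦ [x40=x41], x41 ↦ [x40=x41].
For each subset V ⊆ X/∼, compute π^{-1}(V) ⊆ X and check whether π^{-1}(V) ∈ τ. V is open in τ_Q iff π^{-1}(V) ∈ τ.
  V = {}: π^{-1}(V) = ∅ ∈ τ ✓.
  V = {[x39]}: π^{-1}(V) = {x39} ∈ τ ✓.
  V = {[x40=x41]}: π^{-1}(V) = {x40, x41} ∈ τ ✓.
  V = {[x39], [x40=x41]}: π^{-1}(V) = {x39, x40, x41} ∈ τ ✓.
Open sets in the quotient: τ_Q = {{}, {[x39]}, {[x40=x41]}, {[x39], [x40=x41]}} (4 elements).


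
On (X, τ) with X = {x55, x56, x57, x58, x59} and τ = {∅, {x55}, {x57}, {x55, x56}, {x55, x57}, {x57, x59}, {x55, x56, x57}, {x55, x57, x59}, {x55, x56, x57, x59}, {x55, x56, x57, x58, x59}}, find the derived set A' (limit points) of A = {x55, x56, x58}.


A' = {x56, x58}

For each x ∈ X, list the open sets U ∈ τ with x ∈ U, then check whether U ∩ (A ∖ {x}) ≠ ∅ for every such U.
  x = x55: open {x55} ∋ x has {x55} ∩ (A ∖ {x55}) = ∅, so x is NOT a limit point.
  x = x56: opens ∋ x are {x55, x56}, {x55, x56, x57}, {x55, x56, x57, x59}, {x55, x56, x57, x58, x59}; each meets A ∖ {x56}, so x IS a limit point.
  x = x57: open {x57} ∋ x has {x57} ∩ (A ∖ {x57}) = ∅, so x is NOT a limit point.
  x = x58: opens ∋ x are {x55, x56, x57, x58, x59}; each meets A ∖ {x58}, so x IS a limit point.
  x = x59: open {x57, x59} ∋ x has {x57, x59} ∩ (A ∖ {x59}) = ∅, so x is NOT a limit point.
Collecting: A' = {x56, x58}.


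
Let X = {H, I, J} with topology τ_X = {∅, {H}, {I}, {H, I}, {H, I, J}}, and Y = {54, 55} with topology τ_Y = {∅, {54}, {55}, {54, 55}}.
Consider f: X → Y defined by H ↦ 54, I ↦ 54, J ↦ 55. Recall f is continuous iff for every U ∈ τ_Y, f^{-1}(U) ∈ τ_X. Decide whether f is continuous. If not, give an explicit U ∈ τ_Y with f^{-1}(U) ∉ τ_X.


f is NOT continuous.

Compute f^{-1}(U) for each U ∈ τ_Y:
  U = ∅: f^{-1}(U) = ∅ ∈ τ_X ✓.
  U = {54}: f^{-1}(U) = {H, I} ∈ τ_X ✓.
  U = {55}: f^{-1}(U) = {J} ∉ τ_X ✗.
  U = {54, 55}: f^{-1}(U) = {H, I, J} ∈ τ_X ✓.
Found U = {55} with f^{-1}(U) = {J} not in τ_X. Therefore f is NOT continuous.


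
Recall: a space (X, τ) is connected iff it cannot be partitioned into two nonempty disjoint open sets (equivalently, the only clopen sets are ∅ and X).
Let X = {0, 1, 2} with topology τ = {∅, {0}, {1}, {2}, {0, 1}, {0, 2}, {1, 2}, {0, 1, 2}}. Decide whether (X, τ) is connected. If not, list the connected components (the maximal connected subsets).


(X, τ) is disconnected; components = [{0}, {1}, {2}].

Find clopen sets (U ∈ τ with X ∖ U ∈ τ):
  U = ∅, X ∖ U = {0, 1, 2} — both open, so U is clopen.
  U = {0}, X ∖ U = {1, 2} — both open, so U is clopen.
  U = {1}, X ∖ U = {0, 2} — both open, so U is clopen.
  U = {2}, X ∖ U = {0, 1} — both open, so U is clopen.
  U = {0, 1}, X ∖ U = {2} — both open, so U is clopen.
  U = {0, 2}, X ∖ U = {1} — both open, so U is clopen.
  U = {1, 2}, X ∖ U = {0} — both open, so U is clopen.
  U = {0, 1, 2}, X ∖ U = ∅ — both open, so U is clopen.
Nontrivial clopen(s) exist: e.g. {2}. So (X, τ) is disconnected.
Compute connected components by grouping points that agree on all clopens:
  component: {0}
  component: {1}
  component: {2}


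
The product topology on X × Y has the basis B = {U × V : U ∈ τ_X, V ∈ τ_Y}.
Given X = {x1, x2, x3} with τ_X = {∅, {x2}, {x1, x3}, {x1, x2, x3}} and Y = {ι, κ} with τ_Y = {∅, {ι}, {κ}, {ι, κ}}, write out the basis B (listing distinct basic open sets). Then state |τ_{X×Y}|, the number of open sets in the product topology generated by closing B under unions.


Basis B = {∅ × ∅, {x2} × {ι}, {x2} × {κ}, {x1, x3} × {ι}, {x1, x3} × {κ}, {x2} × {ι, κ}, {x1, x2, x3} × {ι}, {x1, x2, x3} × {κ}, {x1, x3} × {ι, κ}, {x1, x2, x3} × {ι, κ}}; |τ_{X×Y}| = 16.

Enumerate products U × V with U ∈ τ_X, V ∈ τ_Y (deduplicated):
  ∅ × ∅ = {} (∅)
  {x2} × {ι} = {(x2,ι)}
  {x2} × {κ} = {(x2,κ)}
  {x1, x3} × {ι} = {(x1,ι), (x3,ι)}
  {x1, x3} × {κ} = {(x1,κ), (x3,κ)}
  {x2} × {ι, κ} = {(x2,ι), (x2,κ)}
  {x1, x2, x3} × {ι} = {(x1,ι), (x2,ι), (x3,ι)}
  {x1, x2, x3} × {κ} = {(x1,κ), (x2,κ), (x3,κ)}
  {x1, x3} × {ι, κ} = {(x1,ι), (x1,κ), (x3,ι), (x3,κ)}
  {x1, x2, x3} × {ι, κ} = {(x1,ι), (x1,κ), (x2,ι), (x2,κ), (x3,ι), (x3,κ)}
These 10 distinct sets form the basis B.
Close under arbitrary unions to get τ_{X×Y}; counting gives |τ_{X×Y}| = 16.


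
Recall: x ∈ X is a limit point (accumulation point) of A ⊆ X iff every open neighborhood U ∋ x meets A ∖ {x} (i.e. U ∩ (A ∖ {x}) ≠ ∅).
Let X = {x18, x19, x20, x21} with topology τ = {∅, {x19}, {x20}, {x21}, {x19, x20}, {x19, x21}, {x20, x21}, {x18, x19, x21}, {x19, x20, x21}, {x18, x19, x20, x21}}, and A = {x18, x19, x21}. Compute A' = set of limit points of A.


A' = {x18}

For each x ∈ X, list the open sets U ∈ τ with x ∈ U, then check whether U ∩ (A ∖ {x}) ≠ ∅ for every such U.
  x = x18: opens ∋ x are {x18, x19, x21}, {x18, x19, x20, x21}; each meets A ∖ {x18}, so x IS a limit point.
  x = x19: open {x19} ∋ x has {x19} ∩ (A ∖ {x19}) = ∅, so x is NOT a limit point.
  x = x20: open {x20} ∋ x has {x20} ∩ (A ∖ {x20}) = ∅, so x is NOT a limit point.
  x = x21: open {x21} ∋ x has {x21} ∩ (A ∖ {x21}) = ∅, so x is NOT a limit point.
Collecting: A' = {x18}.


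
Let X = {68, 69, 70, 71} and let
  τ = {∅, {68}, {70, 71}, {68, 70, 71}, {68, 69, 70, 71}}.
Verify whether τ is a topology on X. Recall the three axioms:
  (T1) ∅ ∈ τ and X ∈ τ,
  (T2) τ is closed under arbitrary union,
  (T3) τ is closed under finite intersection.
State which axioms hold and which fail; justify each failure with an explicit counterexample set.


τ IS a topology on X.

Axiom (T1): ∅ ∈ τ? Yes; X ∈ τ? Yes.
Axiom (T2/T3): check pairwise unions and intersections of members of τ.
All pairwise intersections and unions checked — each lies in τ. Therefore τ satisfies (T1), (T2), (T3): it IS a topology on X.


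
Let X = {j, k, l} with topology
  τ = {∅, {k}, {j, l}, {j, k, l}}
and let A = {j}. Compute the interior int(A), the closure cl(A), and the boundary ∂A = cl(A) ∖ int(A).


int(A) = ∅, cl(A) = {j, l}, ∂A = {j, l}.

Closed sets in (X, τ) are complements of opens:
  closed(X, τ) = {∅, {k}, {j, l}, {j, k, l}}.
int(A) = ⋃ {U ∈ τ : U ⊆ A}. Opens contained in A: ∅.
Taking the union of these: int(A) = ∅.
cl(A) = ⋂ {C closed : A ⊆ C}. Closed sets containing A: {j, l}, {j, k, l}.
Intersecting these: cl(A) = {j, l}.
∂A = cl(A) ∖ int(A) = {j, l} ∖ ∅ = {j, l}.


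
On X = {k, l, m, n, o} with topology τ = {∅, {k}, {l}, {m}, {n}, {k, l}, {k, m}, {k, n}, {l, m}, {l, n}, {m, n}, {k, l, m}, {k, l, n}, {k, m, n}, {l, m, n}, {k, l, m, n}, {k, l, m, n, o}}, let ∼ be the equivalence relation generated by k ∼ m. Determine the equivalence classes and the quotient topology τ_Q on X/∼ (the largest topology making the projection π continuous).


X/∼ = {[k=m], [l], [n], [o]}; |τ_Q| = 9.

Equivalence classes: [k=m], [l], [n], [o].
Quotient map π: X → X/∼ sends k ↦ [k=m], l ↦ [l], m ↦ [k=m], n ↦ [n], o ↦ [o].
For each subset V ⊆ X/∼, compute π^{-1}(V) ⊆ X and check whether π^{-1}(V) ∈ τ. V is open in τ_Q iff π^{-1}(V) ∈ τ.
  V = {}: π^{-1}(V) = ∅ ∈ τ ✓.
  V = {[k=m]}: π^{-1}(V) = {k, m} ∈ τ ✓.
  V = {[l]}: π^{-1}(V) = {l} ∈ τ ✓.
  V = {[k=m], [l]}: π^{-1}(V) = {k, l, m} ∈ τ ✓.
  V = {[n]}: π^{-1}(V) = {n} ∈ τ ✓.
  V = {[k=m], [n]}: π^{-1}(V) = {k, m, n} ∈ τ ✓.
  V = {[l], [n]}: π^{-1}(V) = {l, n} ∈ τ ✓.
  V = {[k=m], [l], [n]}: π^{-1}(V) = {k, l, m, n} ∈ τ ✓.
  V = {[o]}: π^{-1}(V) = {o} ∉ τ ✗.
  V = {[k=m], [o]}: π^{-1}(V) = {k, m, o} ∉ τ ✗.
  V = {[l], [o]}: π^{-1}(V) = {l, o} ∉ τ ✗.
  V = {[k=m], [l], [o]}: π^{-1}(V) = {k, l, m, o} ∉ τ ✗.
  V = {[n], [o]}: π^{-1}(V) = {n, o} ∉ τ ✗.
  V = {[k=m], [n], [o]}: π^{-1}(V) = {k, m, n, o} ∉ τ ✗.
  V = {[l], [n], [o]}: π^{-1}(V) = {l, n, o} ∉ τ ✗.
  V = {[k=m], [l], [n], [o]}: π^{-1}(V) = {k, l, m, n, o} ∈ τ ✓.
Open sets in the quotient: τ_Q = {{}, {[k=m]}, {[l]}, {[k=m], [l]}, {[n]}, {[k=m], [n]}, {[l], [n]}, {[k=m], [l], [n]}, {[k=m], [l], [n], [o]}} (9 elements).


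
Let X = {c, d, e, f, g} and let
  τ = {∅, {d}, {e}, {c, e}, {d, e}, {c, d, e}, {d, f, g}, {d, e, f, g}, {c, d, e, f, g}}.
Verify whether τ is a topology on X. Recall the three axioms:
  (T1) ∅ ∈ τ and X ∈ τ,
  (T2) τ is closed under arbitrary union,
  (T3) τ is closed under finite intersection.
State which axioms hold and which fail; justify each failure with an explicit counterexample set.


τ IS a topology on X.

Axiom (T1): ∅ ∈ τ? Yes; X ∈ τ? Yes.
Axiom (T2/T3): check pairwise unions and intersections of members of τ.
All pairwise intersections and unions checked — each lies in τ. Therefore τ satisfies (T1), (T2), (T3): it IS a topology on X.


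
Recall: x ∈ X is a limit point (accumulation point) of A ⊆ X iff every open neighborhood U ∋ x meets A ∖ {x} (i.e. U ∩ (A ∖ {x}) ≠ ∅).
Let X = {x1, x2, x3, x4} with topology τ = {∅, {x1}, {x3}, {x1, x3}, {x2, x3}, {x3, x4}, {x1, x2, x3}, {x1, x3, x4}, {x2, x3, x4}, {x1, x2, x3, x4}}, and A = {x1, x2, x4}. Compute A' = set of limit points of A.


A' = ∅

For each x ∈ X, list the open sets U ∈ τ with x ∈ U, then check whether U ∩ (A ∖ {x}) ≠ ∅ for every such U.
  x = x1: open {x1} ∋ x has {x1} ∩ (A ∖ {x1}) = ∅, so x is NOT a limit point.
  x = x2: open {x2, x3} ∋ x has {x2, x3} ∩ (A ∖ {x2}) = ∅, so x is NOT a limit point.
  x = x3: open {x3} ∋ x has {x3} ∩ (A ∖ {x3}) = ∅, so x is NOT a limit point.
  x = x4: open {x3, x4} ∋ x has {x3, x4} ∩ (A ∖ {x4}) = ∅, so x is NOT a limit point.
Collecting: A' = ∅.


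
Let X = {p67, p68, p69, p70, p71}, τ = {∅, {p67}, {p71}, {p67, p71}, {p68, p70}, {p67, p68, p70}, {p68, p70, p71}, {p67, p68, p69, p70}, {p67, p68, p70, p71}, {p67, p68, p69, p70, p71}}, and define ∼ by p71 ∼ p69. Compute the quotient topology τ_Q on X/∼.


X/∼ = {[p67], [p68], [p69=p71], [p70]}; |τ_Q| = 5.

Equivalence classes: [p67], [p68], [p69=p71], [p70].
Quotient map π: X → X/∼ sends p67 ↦ [p67], p68 ↦ [p68], p69 ↦ [p69=p71], p70 ↦ [p70], p71 ↦ [p69=p71].
For each subset V ⊆ X/∼, compute π^{-1}(V) ⊆ X and check whether π^{-1}(V) ∈ τ. V is open in τ_Q iff π^{-1}(V) ∈ τ.
  V = {}: π^{-1}(V) = ∅ ∈ τ ✓.
  V = {[p67]}: π^{-1}(V) = {p67} ∈ τ ✓.
  V = {[p68]}: π^{-1}(V) = {p68} ∉ τ ✗.
  V = {[p67], [p68]}: π^{-1}(V) = {p67, p68} ∉ τ ✗.
  V = {[p69=p71]}: π^{-1}(V) = {p69, p71} ∉ τ ✗.
  V = {[p67], [p69=p71]}: π^{-1}(V) = {p67, p69, p71} ∉ τ ✗.
  V = {[p68], [p69=p71]}: π^{-1}(V) = {p68, p69, p71} ∉ τ ✗.
  V = {[p67], [p68], [p69=p71]}: π^{-1}(V) = {p67, p68, p69, p71} ∉ τ ✗.
  V = {[p70]}: π^{-1}(V) = {p70} ∉ τ ✗.
  V = {[p67], [p70]}: π^{-1}(V) = {p67, p70} ∉ τ ✗.
  V = {[p68], [p70]}: π^{-1}(V) = {p68, p70} ∈ τ ✓.
  V = {[p67], [p68], [p70]}: π^{-1}(V) = {p67, p68, p70} ∈ τ ✓.
  V = {[p69=p71], [p70]}: π^{-1}(V) = {p69, p70, p71} ∉ τ ✗.
  V = {[p67], [p69=p71], [p70]}: π^{-1}(V) = {p67, p69, p70, p71} ∉ τ ✗.
  V = {[p68], [p69=p71], [p70]}: π^{-1}(V) = {p68, p69, p70, p71} ∉ τ ✗.
  V = {[p67], [p68], [p69=p71], [p70]}: π^{-1}(V) = {p67, p68, p69, p70, p71} ∈ τ ✓.
Open sets in the quotient: τ_Q = {{}, {[p67]}, {[p68], [p70]}, {[p67], [p68], [p70]}, {[p67], [p68], [p69=p71], [p70]}} (5 elements).


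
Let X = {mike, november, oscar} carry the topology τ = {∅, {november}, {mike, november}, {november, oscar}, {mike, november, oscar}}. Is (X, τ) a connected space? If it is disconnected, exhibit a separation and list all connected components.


(X, τ) is connected.

Find clopen sets (U ∈ τ with X ∖ U ∈ τ):
  U = ∅, X ∖ U = {mike, november, oscar} — both open, so U is clopen.
  U = {mike, november, oscar}, X ∖ U = ∅ — both open, so U is clopen.
Only trivial clopens (∅ and X) exist, so (X, τ) is connected.
Compute connected components by grouping points that agree on all clopens:
  component: {mike, november, oscar}


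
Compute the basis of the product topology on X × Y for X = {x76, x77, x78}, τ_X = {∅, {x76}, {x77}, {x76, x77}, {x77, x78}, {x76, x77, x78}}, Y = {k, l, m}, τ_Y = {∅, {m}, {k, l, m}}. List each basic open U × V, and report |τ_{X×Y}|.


Basis B = {∅ × ∅, {x76} × {m}, {x77} × {m}, {x76, x77} × {m}, {x77, x78} × {m}, {x76} × {k, l, m}, {x76, x77, x78} × {m}, {x77} × {k, l, m}, {x76, x77} × {k, l, m}, {x77, x78} × {k, l, m}, {x76, x77, x78} × {k, l, m}}; |τ_{X×Y}| = 18.

Enumerate products U × V with U ∈ τ_X, V ∈ τ_Y (deduplicated):
  ∅ × ∅ = {} (∅)
  {x76} × {m} = {(x76,m)}
  {x77} × {m} = {(x77,m)}
  {x76, x77} × {m} = {(x76,m), (x77,m)}
  {x77, x78} × {m} = {(x77,m), (x78,m)}
  {x76} × {k, l, m} = {(x76,k), (x76,l), (x76,m)}
  {x76, x77, x78} × {m} = {(x76,m), (x77,m), (x78,m)}
  {x77} × {k, l, m} = {(x77,k), (x77,l), (x77,m)}
  {x76, x77} × {k, l, m} = {(x76,k), (x76,l), (x76,m), (x77,k), (x77,l), (x77,m)}
  {x77, x78} × {k, l, m} = {(x77,k), (x77,l), (x77,m), (x78,k), (x78,l), (x78,m)}
  {x76, x77, x78} × {k, l, m} = {(x76,k), (x76,l), (x76,m), (x77,k), (x77,l), (x77,m), (x78,k), (x78,l), (x78,m)}
These 11 distinct sets form the basis B.
Close under arbitrary unions to get τ_{X×Y}; counting gives |τ_{X×Y}| = 18.


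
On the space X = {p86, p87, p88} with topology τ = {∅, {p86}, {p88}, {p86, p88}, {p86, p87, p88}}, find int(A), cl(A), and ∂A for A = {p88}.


int(A) = {p88}, cl(A) = {p87, p88}, ∂A = {p87}.

Closed sets in (X, τ) are complements of opens:
  closed(X, τ) = {∅, {p87}, {p86, p87}, {p87, p88}, {p86, p87, p88}}.
int(A) = ⋃ {U ∈ τ : U ⊆ A}. Opens contained in A: ∅, {p88}.
Taking the union of these: int(A) = {p88}.
cl(A) = ⋂ {C closed : A ⊆ C}. Closed sets containing A: {p87, p88}, {p86, p87, p88}.
Intersecting these: cl(A) = {p87, p88}.
∂A = cl(A) ∖ int(A) = {p87, p88} ∖ {p88} = {p87}.


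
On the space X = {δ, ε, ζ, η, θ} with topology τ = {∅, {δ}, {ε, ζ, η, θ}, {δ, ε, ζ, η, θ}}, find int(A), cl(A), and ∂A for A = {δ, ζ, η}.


int(A) = {δ}, cl(A) = {δ, ε, ζ, η, θ}, ∂A = {ε, ζ, η, θ}.

Closed sets in (X, τ) are complements of opens:
  closed(X, τ) = {∅, {δ}, {ε, ζ, η, θ}, {δ, ε, ζ, η, θ}}.
int(A) = ⋃ {U ∈ τ : U ⊆ A}. Opens contained in A: ∅, {δ}.
Taking the union of these: int(A) = {δ}.
cl(A) = ⋂ {C closed : A ⊆ C}. Closed sets containing A: {δ, ε, ζ, η, θ}.
Intersecting these: cl(A) = {δ, ε, ζ, η, θ}.
∂A = cl(A) ∖ int(A) = {δ, ε, ζ, η, θ} ∖ {δ} = {ε, ζ, η, θ}.


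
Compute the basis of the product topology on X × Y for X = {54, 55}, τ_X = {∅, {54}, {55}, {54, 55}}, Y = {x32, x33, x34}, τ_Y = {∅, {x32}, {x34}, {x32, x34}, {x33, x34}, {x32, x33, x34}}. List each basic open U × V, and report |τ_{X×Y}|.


Basis B = {∅ × ∅, {54} × {x32}, {54} × {x34}, {55} × {x32}, {55} × {x34}, {54} × {x32, x34}, {54, 55} × {x32}, {54} × {x33, x34}, {54, 55} × {x34}, {55} × {x32, x34}, {55} × {x33, x34}, {54} × {x32, x33, x34}, {55} × {x32, x33, x34}, {54, 55} × {x32, x34}, {54, 55} × {x33, x34}, {54, 55} × {x32, x33, x34}}; |τ_{X×Y}| = 36.

Enumerate products U × V with U ∈ τ_X, V ∈ τ_Y (deduplicated):
  ∅ × ∅ = {} (∅)
  {54} × {x32} = {(54,x32)}
  {54} × {x34} = {(54,x34)}
  {55} × {x32} = {(55,x32)}
  {55} × {x34} = {(55,x34)}
  {54} × {x32, x34} = {(54,x32), (54,x34)}
  {54, 55} × {x32} = {(54,x32), (55,x32)}
  {54} × {x33, x34} = {(54,x33), (54,x34)}
  {54, 55} × {x34} = {(54,x34), (55,x34)}
  {55} × {x32, x34} = {(55,x32), (55,x34)}
  {55} × {x33, x34} = {(55,x33), (55,x34)}
  {54} × {x32, x33, x34} = {(54,x32), (54,x33), (54,x34)}
  {55} × {x32, x33, x34} = {(55,x32), (55,x33), (55,x34)}
  {54, 55} × {x32, x34} = {(54,x32), (54,x34), (55,x32), (55,x34)}
  {54, 55} × {x33, x34} = {(54,x33), (54,x34), (55,x33), (55,x34)}
  {54, 55} × {x32, x33, x34} = {(54,x32), (54,x33), (54,x34), (55,x32), (55,x33), (55,x34)}
These 16 distinct sets form the basis B.
Close under arbitrary unions to get τ_{X×Y}; counting gives |τ_{X×Y}| = 36.


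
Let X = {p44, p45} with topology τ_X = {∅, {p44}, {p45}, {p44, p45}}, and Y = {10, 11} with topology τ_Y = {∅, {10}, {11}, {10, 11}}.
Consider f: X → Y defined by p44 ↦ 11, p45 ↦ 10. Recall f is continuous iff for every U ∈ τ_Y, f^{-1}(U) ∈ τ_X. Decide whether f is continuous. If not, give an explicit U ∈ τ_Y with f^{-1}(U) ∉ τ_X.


f IS continuous.

Compute f^{-1}(U) for each U ∈ τ_Y:
  U = ∅: f^{-1}(U) = ∅ ∈ τ_X ✓.
  U = {10}: f^{-1}(U) = {p45} ∈ τ_X ✓.
  U = {11}: f^{-1}(U) = {p44} ∈ τ_X ✓.
  U = {10, 11}: f^{-1}(U) = {p44, p45} ∈ τ_X ✓.
Every preimage lies in τ_X, so f IS continuous.


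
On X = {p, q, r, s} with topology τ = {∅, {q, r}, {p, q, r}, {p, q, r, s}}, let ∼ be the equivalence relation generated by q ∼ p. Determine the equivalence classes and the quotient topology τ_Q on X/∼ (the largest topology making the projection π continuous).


X/∼ = {[p=q], [r], [s]}; |τ_Q| = 3.

Equivalence classes: [p=q], [r], [s].
Quotient map π: X → X/∼ sends p ↦ [p=q], q ↦ [p=q], r ↦ [r], s ↦ [s].
For each subset V ⊆ X/∼, compute π^{-1}(V) ⊆ X and check whether π^{-1}(V) ∈ τ. V is open in τ_Q iff π^{-1}(V) ∈ τ.
  V = {}: π^{-1}(V) = ∅ ∈ τ ✓.
  V = {[p=q]}: π^{-1}(V) = {p, q} ∉ τ ✗.
  V = {[r]}: π^{-1}(V) = {r} ∉ τ ✗.
  V = {[p=q], [r]}: π^{-1}(V) = {p, q, r} ∈ τ ✓.
  V = {[s]}: π^{-1}(V) = {s} ∉ τ ✗.
  V = {[p=q], [s]}: π^{-1}(V) = {p, q, s} ∉ τ ✗.
  V = {[r], [s]}: π^{-1}(V) = {r, s} ∉ τ ✗.
  V = {[p=q], [r], [s]}: π^{-1}(V) = {p, q, r, s} ∈ τ ✓.
Open sets in the quotient: τ_Q = {{}, {[p=q], [r]}, {[p=q], [r], [s]}} (3 elements).


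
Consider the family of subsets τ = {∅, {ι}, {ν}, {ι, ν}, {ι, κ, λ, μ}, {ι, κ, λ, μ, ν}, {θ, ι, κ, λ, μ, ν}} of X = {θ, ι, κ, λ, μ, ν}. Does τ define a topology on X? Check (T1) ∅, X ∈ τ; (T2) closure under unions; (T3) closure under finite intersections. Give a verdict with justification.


τ IS a topology on X.

Axiom (T1): ∅ ∈ τ? Yes; X ∈ τ? Yes.
Axiom (T2/T3): check pairwise unions and intersections of members of τ.
All pairwise intersections and unions checked — each lies in τ. Therefore τ satisfies (T1), (T2), (T3): it IS a topology on X.


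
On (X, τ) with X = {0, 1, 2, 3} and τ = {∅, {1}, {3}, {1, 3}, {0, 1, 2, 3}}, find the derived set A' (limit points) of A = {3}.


A' = {0, 2}

For each x ∈ X, list the open sets U ∈ τ with x ∈ U, then check whether U ∩ (A ∖ {x}) ≠ ∅ for every such U.
  x = 0: opens ∋ x are {0, 1, 2, 3}; each meets A ∖ {0}, so x IS a limit point.
  x = 1: open {1} ∋ x has {1} ∩ (A ∖ {1}) = ∅, so x is NOT a limit point.
  x = 2: opens ∋ x are {0, 1, 2, 3}; each meets A ∖ {2}, so x IS a limit point.
  x = 3: open {3} ∋ x has {3} ∩ (A ∖ {3}) = ∅, so x is NOT a limit point.
Collecting: A' = {0, 2}.


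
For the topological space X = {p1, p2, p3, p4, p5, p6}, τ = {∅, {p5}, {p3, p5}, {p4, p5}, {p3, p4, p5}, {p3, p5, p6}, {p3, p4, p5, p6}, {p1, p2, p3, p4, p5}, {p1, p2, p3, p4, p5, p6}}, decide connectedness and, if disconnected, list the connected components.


(X, τ) is connected.

Find clopen sets (U ∈ τ with X ∖ U ∈ τ):
  U = ∅, X ∖ U = {p1, p2, p3, p4, p5, p6} — both open, so U is clopen.
  U = {p1, p2, p3, p4, p5, p6}, X ∖ U = ∅ — both open, so U is clopen.
Only trivial clopens (∅ and X) exist, so (X, τ) is connected.
Compute connected components by grouping points that agree on all clopens:
  component: {p1, p2, p3, p4, p5, p6}


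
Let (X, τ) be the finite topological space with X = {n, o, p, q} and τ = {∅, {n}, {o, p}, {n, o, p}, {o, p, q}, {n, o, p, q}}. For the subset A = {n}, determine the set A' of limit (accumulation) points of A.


A' = ∅

For each x ∈ X, list the open sets U ∈ τ with x ∈ U, then check whether U ∩ (A ∖ {x}) ≠ ∅ for every such U.
  x = n: open {n} ∋ x has {n} ∩ (A ∖ {n}) = ∅, so x is NOT a limit point.
  x = o: open {o, p} ∋ x has {o, p} ∩ (A ∖ {o}) = ∅, so x is NOT a limit point.
  x = p: open {o, p} ∋ x has {o, p} ∩ (A ∖ {p}) = ∅, so x is NOT a limit point.
  x = q: open {o, p, q} ∋ x has {o, p, q} ∩ (A ∖ {q}) = ∅, so x is NOT a limit point.
Collecting: A' = ∅.


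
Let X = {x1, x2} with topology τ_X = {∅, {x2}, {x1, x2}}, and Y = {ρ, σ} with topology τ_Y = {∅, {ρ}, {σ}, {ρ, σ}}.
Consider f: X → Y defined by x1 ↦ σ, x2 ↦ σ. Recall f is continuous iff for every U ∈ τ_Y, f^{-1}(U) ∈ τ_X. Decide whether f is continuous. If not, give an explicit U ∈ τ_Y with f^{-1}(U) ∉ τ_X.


f IS continuous.

Compute f^{-1}(U) for each U ∈ τ_Y:
  U = ∅: f^{-1}(U) = ∅ ∈ τ_X ✓.
  U = {ρ}: f^{-1}(U) = ∅ ∈ τ_X ✓.
  U = {σ}: f^{-1}(U) = {x1, x2} ∈ τ_X ✓.
  U = {ρ, σ}: f^{-1}(U) = {x1, x2} ∈ τ_X ✓.
Every preimage lies in τ_X, so f IS continuous.


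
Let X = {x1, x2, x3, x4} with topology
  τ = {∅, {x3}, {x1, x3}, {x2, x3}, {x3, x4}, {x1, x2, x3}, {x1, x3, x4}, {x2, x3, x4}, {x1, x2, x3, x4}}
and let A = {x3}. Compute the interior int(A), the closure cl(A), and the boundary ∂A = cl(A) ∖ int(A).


int(A) = {x3}, cl(A) = {x1, x2, x3, x4}, ∂A = {x1, x2, x4}.

Closed sets in (X, τ) are complements of opens:
  closed(X, τ) = {∅, {x1}, {x2}, {x4}, {x1, x2}, {x1, x4}, {x2, x4}, {x1, x2, x4}, {x1, x2, x3, x4}}.
int(A) = ⋃ {U ∈ τ : U ⊆ A}. Opens contained in A: ∅, {x3}.
Taking the union of these: int(A) = {x3}.
cl(A) = ⋂ {C closed : A ⊆ C}. Closed sets containing A: {x1, x2, x3, x4}.
Intersecting these: cl(A) = {x1, x2, x3, x4}.
∂A = cl(A) ∖ int(A) = {x1, x2, x3, x4} ∖ {x3} = {x1, x2, x4}.


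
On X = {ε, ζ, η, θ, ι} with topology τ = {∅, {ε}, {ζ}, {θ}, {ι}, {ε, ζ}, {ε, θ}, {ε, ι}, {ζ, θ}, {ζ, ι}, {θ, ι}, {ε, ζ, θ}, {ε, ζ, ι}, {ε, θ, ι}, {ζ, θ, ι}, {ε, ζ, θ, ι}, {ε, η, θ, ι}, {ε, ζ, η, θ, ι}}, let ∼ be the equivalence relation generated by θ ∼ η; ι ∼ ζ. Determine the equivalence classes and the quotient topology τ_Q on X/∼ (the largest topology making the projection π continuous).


X/∼ = {[ε], [ζ=ι], [η=θ]}; |τ_Q| = 5.

Equivalence classes: [ε], [ζ=ι], [η=θ].
Quotient map π: X → X/∼ sends ε ↦ [ε], ζ ↦ [ζ=ι], η ↦ [η=θ], θ ↦ [η=θ], ι ↦ [ζ=ι].
For each subset V ⊆ X/∼, compute π^{-1}(V) ⊆ X and check whether π^{-1}(V) ∈ τ. V is open in τ_Q iff π^{-1}(V) ∈ τ.
  V = {}: π^{-1}(V) = ∅ ∈ τ ✓.
  V = {[ε]}: π^{-1}(V) = {ε} ∈ τ ✓.
  V = {[ζ=ι]}: π^{-1}(V) = {ζ, ι} ∈ τ ✓.
  V = {[ε], [ζ=ι]}: π^{-1}(V) = {ε, ζ, ι} ∈ τ ✓.
  V = {[η=θ]}: π^{-1}(V) = {η, θ} ∉ τ ✗.
  V = {[ε], [η=θ]}: π^{-1}(V) = {ε, η, θ} ∉ τ ✗.
  V = {[ζ=ι], [η=θ]}: π^{-1}(V) = {ζ, η, θ, ι} ∉ τ ✗.
  V = {[ε], [ζ=ι], [η=θ]}: π^{-1}(V) = {ε, ζ, η, θ, ι} ∈ τ ✓.
Open sets in the quotient: τ_Q = {{}, {[ε]}, {[ζ=ι]}, {[ε], [ζ=ι]}, {[ε], [ζ=ι], [η=θ]}} (5 elements).


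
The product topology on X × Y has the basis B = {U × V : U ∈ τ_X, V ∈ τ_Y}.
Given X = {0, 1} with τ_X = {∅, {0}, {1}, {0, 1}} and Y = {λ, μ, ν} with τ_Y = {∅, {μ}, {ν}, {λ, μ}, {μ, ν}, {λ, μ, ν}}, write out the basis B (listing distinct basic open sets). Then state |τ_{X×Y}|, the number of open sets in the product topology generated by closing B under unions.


Basis B = {∅ × ∅, {0} × {μ}, {0} × {ν}, {1} × {μ}, {1} × {ν}, {0} × {λ, μ}, {0} × {μ, ν}, {0, 1} × {μ}, {0, 1} × {ν}, {1} × {λ, μ}, {1} × {μ, ν}, {0} × {λ, μ, ν}, {1} × {λ, μ, ν}, {0, 1} × {λ, μ}, {0, 1} × {μ, ν}, {0, 1} × {λ, μ, ν}}; |τ_{X×Y}| = 36.

Enumerate products U × V with U ∈ τ_X, V ∈ τ_Y (deduplicated):
  ∅ × ∅ = {} (∅)
  {0} × {μ} = {(0,μ)}
  {0} × {ν} = {(0,ν)}
  {1} × {μ} = {(1,μ)}
  {1} × {ν} = {(1,ν)}
  {0} × {λ, μ} = {(0,λ), (0,μ)}
  {0} × {μ, ν} = {(0,μ), (0,ν)}
  {0, 1} × {μ} = {(0,μ), (1,μ)}
  {0, 1} × {ν} = {(0,ν), (1,ν)}
  {1} × {λ, μ} = {(1,λ), (1,μ)}
  {1} × {μ, ν} = {(1,μ), (1,ν)}
  {0} × {λ, μ, ν} = {(0,λ), (0,μ), (0,ν)}
  {1} × {λ, μ, ν} = {(1,λ), (1,μ), (1,ν)}
  {0, 1} × {λ, μ} = {(0,λ), (0,μ), (1,λ), (1,μ)}
  {0, 1} × {μ, ν} = {(0,μ), (0,ν), (1,μ), (1,ν)}
  {0, 1} × {λ, μ, ν} = {(0,λ), (0,μ), (0,ν), (1,λ), (1,μ), (1,ν)}
These 16 distinct sets form the basis B.
Close under arbitrary unions to get τ_{X×Y}; counting gives |τ_{X×Y}| = 36.


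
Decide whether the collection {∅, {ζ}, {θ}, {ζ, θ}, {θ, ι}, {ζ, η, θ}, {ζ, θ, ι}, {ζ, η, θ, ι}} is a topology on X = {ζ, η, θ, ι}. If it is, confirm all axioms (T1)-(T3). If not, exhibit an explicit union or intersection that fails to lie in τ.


τ IS a topology on X.

Axiom (T1): ∅ ∈ τ? Yes; X ∈ τ? Yes.
Axiom (T2/T3): check pairwise unions and intersections of members of τ.
All pairwise intersections and unions checked — each lies in τ. Therefore τ satisfies (T1), (T2), (T3): it IS a topology on X.


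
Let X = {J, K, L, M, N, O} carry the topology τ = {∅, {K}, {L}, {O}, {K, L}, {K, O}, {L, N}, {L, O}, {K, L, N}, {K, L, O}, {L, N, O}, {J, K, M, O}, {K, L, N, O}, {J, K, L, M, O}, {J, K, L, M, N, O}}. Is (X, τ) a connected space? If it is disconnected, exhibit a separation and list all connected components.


(X, τ) is disconnected; components = [{L, N}, {J, K, M, O}].

Find clopen sets (U ∈ τ with X ∖ U ∈ τ):
  U = ∅, X ∖ U = {J, K, L, M, N, O} — both open, so U is clopen.
  U = {L, N}, X ∖ U = {J, K, M, O} — both open, so U is clopen.
  U = {J, K, M, O}, X ∖ U = {L, N} — both open, so U is clopen.
  U = {J, K, L, M, N, O}, X ∖ U = ∅ — both open, so U is clopen.
Nontrivial clopen(s) exist: e.g. {J, K, M, O}. So (X, τ) is disconnected.
Compute connected components by grouping points that agree on all clopens:
  component: {L, N}
  component: {J, K, M, O}


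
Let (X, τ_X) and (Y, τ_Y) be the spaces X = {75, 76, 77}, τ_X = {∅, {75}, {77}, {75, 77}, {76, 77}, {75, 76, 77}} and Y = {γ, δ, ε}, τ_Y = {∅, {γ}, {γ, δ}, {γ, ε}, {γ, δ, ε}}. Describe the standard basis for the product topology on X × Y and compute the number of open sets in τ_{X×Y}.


Basis B = {∅ × ∅, {75} × {γ}, {77} × {γ}, {75} × {γ, δ}, {75} × {γ, ε}, {75, 77} × {γ}, {76, 77} × {γ}, {77} × {γ, δ}, {77} × {γ, ε}, {75} × {γ, δ, ε}, {75, 76, 77} × {γ}, {77} × {γ, δ, ε}, {75, 77} × {γ, δ}, {75, 77} × {γ, ε}, {76, 77} × {γ, δ}, {76, 77} × {γ, ε}, {75, 77} × {γ, δ, ε}, {75, 76, 77} × {γ, δ}, {75, 76, 77} × {γ, ε}, {76, 77} × {γ, δ, ε}, {75, 76, 77} × {γ, δ, ε}}; |τ_{X×Y}| = 70.

Enumerate products U × V with U ∈ τ_X, V ∈ τ_Y (deduplicated):
  ∅ × ∅ = {} (∅)
  {75} × {γ} = {(75,γ)}
  {77} × {γ} = {(77,γ)}
  {75} × {γ, δ} = {(75,γ), (75,δ)}
  {75} × {γ, ε} = {(75,γ), (75,ε)}
  {75, 77} × {γ} = {(75,γ), (77,γ)}
  {76, 77} × {γ} = {(76,γ), (77,γ)}
  {77} × {γ, δ} = {(77,γ), (77,δ)}
  {77} × {γ, ε} = {(77,γ), (77,ε)}
  {75} × {γ, δ, ε} = {(75,γ), (75,δ), (75,ε)}
  {75, 76, 77} × {γ} = {(75,γ), (76,γ), (77,γ)}
  {77} × {γ, δ, ε} = {(77,γ), (77,δ), (77,ε)}
  {75, 77} × {γ, δ} = {(75,γ), (75,δ), (77,γ), (77,δ)}
  {75, 77} × {γ, ε} = {(75,γ), (75,ε), (77,γ), (77,ε)}
  {76, 77} × {γ, δ} = {(76,γ), (76,δ), (77,γ), (77,δ)}
  {76, 77} × {γ, ε} = {(76,γ), (76,ε), (77,γ), (77,ε)}
  {75, 77} × {γ, δ, ε} = {(75,γ), (75,δ), (75,ε), (77,γ), (77,δ), (77,ε)}
  {75, 76, 77} × {γ, δ} = {(75,γ), (75,δ), (76,γ), (76,δ), (77,γ), (77,δ)}
  {75, 76, 77} × {γ, ε} = {(75,γ), (75,ε), (76,γ), (76,ε), (77,γ), (77,ε)}
  {76, 77} × {γ, δ, ε} = {(76,γ), (76,δ), (76,ε), (77,γ), (77,δ), (77,ε)}
  {75, 76, 77} × {γ, δ, ε} = {(75,γ), (75,δ), (75,ε), (76,γ), (76,δ), (76,ε), (77,γ), (77,δ), (77,ε)}
These 21 distinct sets form the basis B.
Close under arbitrary unions to get τ_{X×Y}; counting gives |τ_{X×Y}| = 70.


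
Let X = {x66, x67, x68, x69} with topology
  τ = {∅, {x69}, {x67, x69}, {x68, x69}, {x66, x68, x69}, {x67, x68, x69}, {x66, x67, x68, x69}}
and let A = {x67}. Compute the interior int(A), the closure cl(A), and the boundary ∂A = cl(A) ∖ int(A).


int(A) = ∅, cl(A) = {x67}, ∂A = {x67}.

Closed sets in (X, τ) are complements of opens:
  closed(X, τ) = {∅, {x66}, {x67}, {x66, x67}, {x66, x68}, {x66, x67, x68}, {x66, x67, x68, x69}}.
int(A) = ⋃ {U ∈ τ : U ⊆ A}. Opens contained in A: ∅.
Taking the union of these: int(A) = ∅.
cl(A) = ⋂ {C closed : A ⊆ C}. Closed sets containing A: {x67}, {x66, x67}, {x66, x67, x68}, {x66, x67, x68, x69}.
Intersecting these: cl(A) = {x67}.
∂A = cl(A) ∖ int(A) = {x67} ∖ ∅ = {x67}.


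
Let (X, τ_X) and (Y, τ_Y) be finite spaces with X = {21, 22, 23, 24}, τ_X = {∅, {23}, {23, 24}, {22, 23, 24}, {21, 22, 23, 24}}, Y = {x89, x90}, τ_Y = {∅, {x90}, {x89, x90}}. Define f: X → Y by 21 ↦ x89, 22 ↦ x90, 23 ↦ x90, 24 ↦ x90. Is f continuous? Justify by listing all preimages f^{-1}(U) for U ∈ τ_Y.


f IS continuous.

Compute f^{-1}(U) for each U ∈ τ_Y:
  U = ∅: f^{-1}(U) = ∅ ∈ τ_X ✓.
  U = {x90}: f^{-1}(U) = {22, 23, 24} ∈ τ_X ✓.
  U = {x89, x90}: f^{-1}(U) = {21, 22, 23, 24} ∈ τ_X ✓.
Every preimage lies in τ_X, so f IS continuous.


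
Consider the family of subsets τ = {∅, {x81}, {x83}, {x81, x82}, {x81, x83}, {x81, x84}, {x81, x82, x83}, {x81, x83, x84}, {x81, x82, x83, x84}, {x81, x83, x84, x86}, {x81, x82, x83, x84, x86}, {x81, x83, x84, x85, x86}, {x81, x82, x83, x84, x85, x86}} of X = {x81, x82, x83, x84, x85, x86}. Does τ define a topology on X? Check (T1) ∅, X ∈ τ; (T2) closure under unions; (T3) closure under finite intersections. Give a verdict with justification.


τ is NOT a topology on X.

Axiom (T1): ∅ ∈ τ? Yes; X ∈ τ? Yes.
Axiom (T2/T3): check pairwise unions and intersections of members of τ.
Counterexample for (T2): {x81, x82} ∪ {x81, x84} = {x81, x82, x84} ∉ τ. Therefore τ is NOT a topology.


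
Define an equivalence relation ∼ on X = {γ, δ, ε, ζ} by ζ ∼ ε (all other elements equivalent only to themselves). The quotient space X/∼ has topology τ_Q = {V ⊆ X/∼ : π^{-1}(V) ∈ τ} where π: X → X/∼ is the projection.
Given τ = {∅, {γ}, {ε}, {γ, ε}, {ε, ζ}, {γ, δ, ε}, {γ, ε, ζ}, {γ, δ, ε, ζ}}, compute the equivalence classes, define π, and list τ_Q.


X/∼ = {[γ], [δ], [ε=ζ]}; |τ_Q| = 5.

Equivalence classes: [γ], [δ], [ε=ζ].
Quotient map π: X → X/∼ sends γ ↦ [γ], δ ↦ [δ], ε ↦ [ε=ζ], ζ ↦ [ε=ζ].
For each subset V ⊆ X/∼, compute π^{-1}(V) ⊆ X and check whether π^{-1}(V) ∈ τ. V is open in τ_Q iff π^{-1}(V) ∈ τ.
  V = {}: π^{-1}(V) = ∅ ∈ τ ✓.
  V = {[γ]}: π^{-1}(V) = {γ} ∈ τ ✓.
  V = {[δ]}: π^{-1}(V) = {δ} ∉ τ ✗.
  V = {[γ], [δ]}: π^{-1}(V) = {γ, δ} ∉ τ ✗.
  V = {[ε=ζ]}: π^{-1}(V) = {ε, ζ} ∈ τ ✓.
  V = {[γ], [ε=ζ]}: π^{-1}(V) = {γ, ε, ζ} ∈ τ ✓.
  V = {[δ], [ε=ζ]}: π^{-1}(V) = {δ, ε, ζ} ∉ τ ✗.
  V = {[γ], [δ], [ε=ζ]}: π^{-1}(V) = {γ, δ, ε, ζ} ∈ τ ✓.
Open sets in the quotient: τ_Q = {{}, {[γ]}, {[ε=ζ]}, {[γ], [ε=ζ]}, {[γ], [δ], [ε=ζ]}} (5 elements).
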